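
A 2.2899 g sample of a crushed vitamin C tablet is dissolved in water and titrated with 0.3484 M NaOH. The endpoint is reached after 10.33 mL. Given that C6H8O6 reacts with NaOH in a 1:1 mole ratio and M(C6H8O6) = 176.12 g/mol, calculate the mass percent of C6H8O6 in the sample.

n(NaOH) = 0.3484 x 0.01033 = 0.003599 mol.
n(C6H8O6) = 0.003599 / 1 = 0.003599 mol.
mass of C6H8O6 = 0.003599 x 176.12 = 0.6339 g.
% purity = 0.6339 / 2.2899 x 100 = 27.7%.

27.7%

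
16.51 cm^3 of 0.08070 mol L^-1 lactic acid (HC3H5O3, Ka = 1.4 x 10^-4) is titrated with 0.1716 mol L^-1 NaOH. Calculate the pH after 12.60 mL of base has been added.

n(acid) = 0.08070 x 0.01651 = 0.001332 mol; n(NaOH) added = 0.1716 x 0.01260 = 0.002162 mol.
Base is in excess by 0.002162 - 0.001332 = 0.0008298 mol in a total volume of 0.02911 L.
[OH^-] = 0.0008298/0.02911 = 0.02851 M, so pOH = 1.55 and pH = 14.00 - 1.55 = 12.45.

12.45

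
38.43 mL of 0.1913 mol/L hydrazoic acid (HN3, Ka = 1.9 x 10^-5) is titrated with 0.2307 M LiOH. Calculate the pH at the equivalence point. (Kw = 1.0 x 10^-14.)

8.87

n(HN3) = 0.1913 x 0.03843 = 0.007352 mol; V(LiOH) at equivalence = 0.007352/0.2307 = 0.03187 L.
At equivalence all the acid is converted to N3-; total volume = 0.03843 + 0.03187 = 0.07030 L, so [N3-] = 0.007352/0.07030 = 0.1046 M.
Kb = Kw/Ka = 1.0e-14 / 1.9 x 10^-5 = 5.26e-10.
[OH^-] = sqrt(Kb x [N3-]) = sqrt(5.26e-10 x 0.1046) = 7.42e-6 M.
pOH = 5.13, so pH = 14.00 - 5.13 = 8.87.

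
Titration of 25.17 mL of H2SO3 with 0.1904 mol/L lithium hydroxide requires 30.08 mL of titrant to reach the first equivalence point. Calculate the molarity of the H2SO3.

0.228 M

n(LiOH) = 0.1904 x 0.03008 = 0.005727 mol.
At the first equivalence point, 1 mol OH^- react per mol H2SO3, so n(H2SO3) = 0.005727 / 1 = 0.005727 mol.
[H2SO3] = 0.005727 / 0.02517 L = 0.228 M.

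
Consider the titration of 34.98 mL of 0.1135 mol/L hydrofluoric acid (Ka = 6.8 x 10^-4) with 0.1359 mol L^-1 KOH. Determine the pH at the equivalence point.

7.98

n(HF) = 0.1135 x 0.03498 = 0.003970 mol; V(KOH) at equivalence = 0.003970/0.1359 = 0.02921 L.
At equivalence all the acid is converted to F-; total volume = 0.03498 + 0.02921 = 0.06419 L, so [F-] = 0.003970/0.06419 = 0.06185 M.
Kb = Kw/Ka = 1.0e-14 / 6.8 x 10^-4 = 1.47e-11.
[OH^-] = sqrt(Kb x [F-]) = sqrt(1.47e-11 x 0.06185) = 9.54e-7 M.
pOH = 6.02, so pH = 14.00 - 6.02 = 7.98.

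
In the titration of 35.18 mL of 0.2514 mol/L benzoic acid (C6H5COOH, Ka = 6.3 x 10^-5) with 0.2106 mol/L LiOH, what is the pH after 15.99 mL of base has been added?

3.99

Initial n(C6H5COOH) = 0.2514 x 0.03518 = 0.008844 mol.
n(LiOH) added = 0.2106 x 0.01599 = 0.003367 mol, converting that many moles of C6H5COOH to C6H5COO-.
Remaining n(C6H5COOH) = 0.005477 mol; n(C6H5COO-) = 0.003367 mol.
By Henderson-Hasselbalch, pH = pKa + log([A^-]/[HA]) = 4.20 + log(0.003367/0.005477) = 4.20 + (-0.21) = 3.99.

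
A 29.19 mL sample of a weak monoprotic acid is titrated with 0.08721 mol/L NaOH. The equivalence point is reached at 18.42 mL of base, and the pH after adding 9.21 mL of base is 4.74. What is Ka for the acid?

9.21 mL is half of the equivalence volume, so this is the half-equivalence point where [HA] = [A^-].
At half-equivalence pH = pKa, so pKa = 4.74.
Ka = 10^(-4.74) = 1.8 x 10^-5.

1.8 x 10^-5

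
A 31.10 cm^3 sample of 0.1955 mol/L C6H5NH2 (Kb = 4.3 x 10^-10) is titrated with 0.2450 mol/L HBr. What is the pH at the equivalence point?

n(C6H5NH2) = 0.1955 x 0.03110 = 0.006080 mol; V(HBr) at equivalence = 0.006080/0.2450 = 0.02482 L.
At equivalence the base is fully converted to C6H5NH3+; total volume = 0.05592 L, so [C6H5NH3+] = 0.006080/0.05592 = 0.1087 M.
Ka(C6H5NH3+) = Kw/Kb = 1.0e-14 / 4.3 x 10^-10 = 2.33e-5.
[H^+] = sqrt(Ka x [C6H5NH3+]) = sqrt(2.33e-5 x 0.1087) = 0.00159 M.
pH = -log(0.00159) = 2.80.

2.80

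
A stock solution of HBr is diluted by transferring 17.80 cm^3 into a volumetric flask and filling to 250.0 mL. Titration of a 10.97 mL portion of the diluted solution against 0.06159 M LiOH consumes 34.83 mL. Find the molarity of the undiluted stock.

2.75 M

n(LiOH) = 0.06159 x 0.03483 = 0.002145 mol.
n(HBr) in the aliquot = 0.002145 mol.
[diluted HBr] = 0.002145 / 0.01097 = 0.1955 M.
Dilution factor = 250.0/17.80 = 14.04, so [stock] = 0.1955 x 14.04 = 2.75 M.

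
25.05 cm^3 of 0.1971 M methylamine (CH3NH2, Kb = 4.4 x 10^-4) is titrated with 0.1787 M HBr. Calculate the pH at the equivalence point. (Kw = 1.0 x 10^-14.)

5.84

n(CH3NH2) = 0.1971 x 0.02505 = 0.004937 mol; V(HBr) at equivalence = 0.004937/0.1787 = 0.02763 L.
At equivalence the base is fully converted to CH3NH3+; total volume = 0.05268 L, so [CH3NH3+] = 0.004937/0.05268 = 0.09372 M.
Ka(CH3NH3+) = Kw/Kb = 1.0e-14 / 4.4 x 10^-4 = 2.27e-11.
[H^+] = sqrt(Ka x [CH3NH3+]) = sqrt(2.27e-11 x 0.09372) = 1.46e-6 M.
pH = -log(1.46e-6) = 5.84.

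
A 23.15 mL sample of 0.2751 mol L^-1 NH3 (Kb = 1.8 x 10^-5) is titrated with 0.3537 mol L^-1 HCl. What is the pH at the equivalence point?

5.03

n(NH3) = 0.2751 x 0.02315 = 0.006369 mol; V(HCl) at equivalence = 0.006369/0.3537 = 0.01801 L.
At equivalence the base is fully converted to NH4+; total volume = 0.04116 L, so [NH4+] = 0.006369/0.04116 = 0.1547 M.
Ka(NH4+) = Kw/Kb = 1.0e-14 / 1.8 x 10^-5 = 5.56e-10.
[H^+] = sqrt(Ka x [NH4+]) = sqrt(5.56e-10 x 0.1547) = 9.27e-6 M.
pH = -log(9.27e-6) = 5.03.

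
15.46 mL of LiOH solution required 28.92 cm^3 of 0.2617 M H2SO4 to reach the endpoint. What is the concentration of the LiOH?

0.979 M

n(H2SO4) delivered = 0.2617 x 0.02892 = 0.007568 mol.
The reaction is 2 LiOH + 1 H2SO4, so n(LiOH) = 0.007568 x 2/1 = 0.01514 mol.
[LiOH] = 0.01514 mol / 0.01546 L = 0.979 M.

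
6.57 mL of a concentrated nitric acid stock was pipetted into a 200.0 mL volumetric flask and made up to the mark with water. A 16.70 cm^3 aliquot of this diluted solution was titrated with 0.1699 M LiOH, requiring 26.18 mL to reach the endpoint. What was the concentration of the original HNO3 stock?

n(LiOH) = 0.1699 x 0.02618 = 0.004448 mol.
n(HNO3) in the aliquot = 0.004448 mol.
[diluted HNO3] = 0.004448 / 0.01670 = 0.2663 M.
Dilution factor = 200.0/6.570 = 30.44, so [stock] = 0.2663 x 30.44 = 8.11 M.

8.11 M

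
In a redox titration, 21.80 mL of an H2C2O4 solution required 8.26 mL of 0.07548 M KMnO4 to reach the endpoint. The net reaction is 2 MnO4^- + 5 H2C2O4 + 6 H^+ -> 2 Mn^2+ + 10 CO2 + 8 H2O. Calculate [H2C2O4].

n(KMnO4) = 0.07548 x 0.008260 = 0.0006235 mol.
From the balanced equation, 2 mol KMnO4 reacts with 5 mol H2C2O4, so n(H2C2O4) = 0.0006235 x 5/2 = 0.001559 mol.
[H2C2O4] = 0.001559 / 0.02180 L = 0.0715 M.

0.0715 M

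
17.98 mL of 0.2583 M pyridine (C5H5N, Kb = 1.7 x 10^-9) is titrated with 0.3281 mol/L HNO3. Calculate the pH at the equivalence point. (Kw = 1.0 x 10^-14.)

n(C5H5N) = 0.2583 x 0.01798 = 0.004644 mol; V(HNO3) at equivalence = 0.004644/0.3281 = 0.01415 L.
At equivalence the base is fully converted to C5H5NH+; total volume = 0.03213 L, so [C5H5NH+] = 0.004644/0.03213 = 0.1445 M.
Ka(C5H5NH+) = Kw/Kb = 1.0e-14 / 1.7 x 10^-9 = 5.88e-6.
[H^+] = sqrt(Ka x [C5H5NH+]) = sqrt(5.88e-6 x 0.1445) = 0.000922 M.
pH = -log(0.000922) = 3.04.

3.04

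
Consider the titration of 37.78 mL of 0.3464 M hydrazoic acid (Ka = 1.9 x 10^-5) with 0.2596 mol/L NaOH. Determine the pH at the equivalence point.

n(HN3) = 0.3464 x 0.03778 = 0.01309 mol; V(NaOH) at equivalence = 0.01309/0.2596 = 0.05041 L.
At equivalence all the acid is converted to N3-; total volume = 0.03778 + 0.05041 = 0.08819 L, so [N3-] = 0.01309/0.08819 = 0.1484 M.
Kb = Kw/Ka = 1.0e-14 / 1.9 x 10^-5 = 5.26e-10.
[OH^-] = sqrt(Kb x [N3-]) = sqrt(5.26e-10 x 0.1484) = 8.84e-6 M.
pOH = 5.05, so pH = 14.00 - 5.05 = 8.95.

8.95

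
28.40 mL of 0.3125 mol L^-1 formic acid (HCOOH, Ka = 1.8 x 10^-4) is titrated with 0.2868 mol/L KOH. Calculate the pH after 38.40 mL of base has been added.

n(acid) = 0.3125 x 0.02840 = 0.008875 mol; n(KOH) added = 0.2868 x 0.03840 = 0.01101 mol.
Base is in excess by 0.01101 - 0.008875 = 0.002138 mol in a total volume of 0.06680 L.
[OH^-] = 0.002138/0.06680 = 0.03201 M, so pOH = 1.49 and pH = 14.00 - 1.49 = 12.51.

12.51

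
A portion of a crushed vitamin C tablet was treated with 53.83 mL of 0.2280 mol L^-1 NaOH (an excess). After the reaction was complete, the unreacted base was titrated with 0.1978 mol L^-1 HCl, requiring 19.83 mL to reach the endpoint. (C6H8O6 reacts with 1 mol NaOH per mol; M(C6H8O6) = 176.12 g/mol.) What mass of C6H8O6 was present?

1.47 g

Total n(NaOH) added = 0.2280 x 0.05383 = 0.01227 mol.
n(HCl) used = 0.1978 x 0.01983 = 0.003922 mol, which equals the excess n(NaOH).
So n(NaOH) consumed by the sample = 0.01227 - 0.003922 = 0.008351 mol.
n(C6H8O6) = 0.008351 / 1 = 0.008351 mol.
mass = 0.008351 mol x 176.12 g/mol = 1.47 g.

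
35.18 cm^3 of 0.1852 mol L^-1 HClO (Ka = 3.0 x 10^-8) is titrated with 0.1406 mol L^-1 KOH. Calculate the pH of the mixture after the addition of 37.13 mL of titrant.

8.13

Initial n(HClO) = 0.1852 x 0.03518 = 0.006515 mol.
n(KOH) added = 0.1406 x 0.03713 = 0.005220 mol, converting that many moles of HClO to ClO-.
Remaining n(HClO) = 0.001295 mol; n(ClO-) = 0.005220 mol.
By Henderson-Hasselbalch, pH = pKa + log([A^-]/[HA]) = 7.52 + log(0.005220/0.001295) = 7.52 + (+0.61) = 8.13.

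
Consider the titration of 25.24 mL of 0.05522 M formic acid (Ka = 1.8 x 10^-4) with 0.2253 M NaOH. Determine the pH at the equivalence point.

n(HCOOH) = 0.05522 x 0.02524 = 0.001394 mol; V(NaOH) at equivalence = 0.001394/0.2253 = 0.006186 L.
At equivalence all the acid is converted to HCOO-; total volume = 0.02524 + 0.006186 = 0.03143 L, so [HCOO-] = 0.001394/0.03143 = 0.04435 M.
Kb = Kw/Ka = 1.0e-14 / 1.8 x 10^-4 = 5.56e-11.
[OH^-] = sqrt(Kb x [HCOO-]) = sqrt(5.56e-11 x 0.04435) = 1.57e-6 M.
pOH = 5.80, so pH = 14.00 - 5.80 = 8.20.

8.20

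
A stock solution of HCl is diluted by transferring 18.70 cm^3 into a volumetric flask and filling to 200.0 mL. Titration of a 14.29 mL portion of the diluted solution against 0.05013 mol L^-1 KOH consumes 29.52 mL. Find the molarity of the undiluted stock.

n(KOH) = 0.05013 x 0.02952 = 0.001480 mol.
n(HCl) in the aliquot = 0.001480 mol.
[diluted HCl] = 0.001480 / 0.01429 = 0.1036 M.
Dilution factor = 200.0/18.70 = 10.70, so [stock] = 0.1036 x 10.70 = 1.11 M.

1.11 M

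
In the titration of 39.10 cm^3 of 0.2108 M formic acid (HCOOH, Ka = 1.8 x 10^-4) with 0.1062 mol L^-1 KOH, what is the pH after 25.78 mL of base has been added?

Initial n(HCOOH) = 0.2108 x 0.03910 = 0.008242 mol.
n(KOH) added = 0.1062 x 0.02578 = 0.002738 mol, converting that many moles of HCOOH to HCOO-.
Remaining n(HCOOH) = 0.005504 mol; n(HCOO-) = 0.002738 mol.
By Henderson-Hasselbalch, pH = pKa + log([A^-]/[HA]) = 3.74 + log(0.002738/0.005504) = 3.74 + (-0.30) = 3.44.

3.44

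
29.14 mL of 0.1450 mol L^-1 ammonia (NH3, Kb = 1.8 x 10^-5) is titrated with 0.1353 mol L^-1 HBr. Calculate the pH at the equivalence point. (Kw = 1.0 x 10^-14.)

5.21

n(NH3) = 0.1450 x 0.02914 = 0.004225 mol; V(HBr) at equivalence = 0.004225/0.1353 = 0.03123 L.
At equivalence the base is fully converted to NH4+; total volume = 0.06037 L, so [NH4+] = 0.004225/0.06037 = 0.06999 M.
Ka(NH4+) = Kw/Kb = 1.0e-14 / 1.8 x 10^-5 = 5.56e-10.
[H^+] = sqrt(Ka x [NH4+]) = sqrt(5.56e-10 x 0.06999) = 6.24e-6 M.
pH = -log(6.24e-6) = 5.21.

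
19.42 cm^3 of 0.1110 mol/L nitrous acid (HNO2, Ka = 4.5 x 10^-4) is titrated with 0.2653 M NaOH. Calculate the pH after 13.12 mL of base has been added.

12.61

n(acid) = 0.1110 x 0.01942 = 0.002156 mol; n(NaOH) added = 0.2653 x 0.01312 = 0.003481 mol.
Base is in excess by 0.003481 - 0.002156 = 0.001325 mol in a total volume of 0.03254 L.
[OH^-] = 0.001325/0.03254 = 0.04072 M, so pOH = 1.39 and pH = 14.00 - 1.39 = 12.61.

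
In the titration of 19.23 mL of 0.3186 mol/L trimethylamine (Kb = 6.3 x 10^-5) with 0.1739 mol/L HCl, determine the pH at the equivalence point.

n((CH3)3N) = 0.3186 x 0.01923 = 0.006127 mol; V(HCl) at equivalence = 0.006127/0.1739 = 0.03523 L.
At equivalence the base is fully converted to (CH3)3NH+; total volume = 0.05446 L, so [(CH3)3NH+] = 0.006127/0.05446 = 0.1125 M.
Ka((CH3)3NH+) = Kw/Kb = 1.0e-14 / 6.3 x 10^-5 = 1.59e-10.
[H^+] = sqrt(Ka x [(CH3)3NH+]) = sqrt(1.59e-10 x 0.1125) = 4.23e-6 M.
pH = -log(4.23e-6) = 5.37.

5.37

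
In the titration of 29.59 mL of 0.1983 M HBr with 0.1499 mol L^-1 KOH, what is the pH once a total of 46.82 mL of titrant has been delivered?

12.18

n(acid) = 0.1983 x 0.02959 = 0.005868 mol; n(KOH) added = 0.1499 x 0.04682 = 0.007018 mol.
Base is in excess by 0.007018 - 0.005868 = 0.001151 mol in a total volume of 0.07641 L.
[OH^-] = 0.001151/0.07641 = 0.01506 M, so pOH = 1.82 and pH = 14.00 - 1.82 = 12.18.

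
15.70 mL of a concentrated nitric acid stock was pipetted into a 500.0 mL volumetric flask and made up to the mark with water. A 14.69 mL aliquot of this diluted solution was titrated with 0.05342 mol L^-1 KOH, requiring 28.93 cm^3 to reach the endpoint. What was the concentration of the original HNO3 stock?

3.35 M

n(KOH) = 0.05342 x 0.02893 = 0.001545 mol.
n(HNO3) in the aliquot = 0.001545 mol.
[diluted HNO3] = 0.001545 / 0.01469 = 0.1052 M.
Dilution factor = 500.0/15.70 = 31.85, so [stock] = 0.1052 x 31.85 = 3.35 M.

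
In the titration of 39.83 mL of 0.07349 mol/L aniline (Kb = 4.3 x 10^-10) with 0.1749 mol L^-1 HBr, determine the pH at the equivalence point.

n(C6H5NH2) = 0.07349 x 0.03983 = 0.002927 mol; V(HBr) at equivalence = 0.002927/0.1749 = 0.01674 L.
At equivalence the base is fully converted to C6H5NH3+; total volume = 0.05657 L, so [C6H5NH3+] = 0.002927/0.05657 = 0.05175 M.
Ka(C6H5NH3+) = Kw/Kb = 1.0e-14 / 4.3 x 10^-10 = 2.33e-5.
[H^+] = sqrt(Ka x [C6H5NH3+]) = sqrt(2.33e-5 x 0.05175) = 0.00110 M.
pH = -log(0.00110) = 2.96.

2.96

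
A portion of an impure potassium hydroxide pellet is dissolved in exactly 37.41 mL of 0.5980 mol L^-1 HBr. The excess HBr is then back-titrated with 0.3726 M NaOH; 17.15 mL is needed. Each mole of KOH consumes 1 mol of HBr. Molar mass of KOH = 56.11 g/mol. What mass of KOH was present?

0.897 g

Total n(HBr) added = 0.5980 x 0.03741 = 0.02237 mol.
n(NaOH) used = 0.3726 x 0.01715 = 0.006390 mol, which equals the excess n(HBr).
So n(HBr) consumed by the sample = 0.02237 - 0.006390 = 0.01598 mol.
n(KOH) = 0.01598 / 1 = 0.01598 mol.
mass = 0.01598 mol x 56.11 g/mol = 0.897 g.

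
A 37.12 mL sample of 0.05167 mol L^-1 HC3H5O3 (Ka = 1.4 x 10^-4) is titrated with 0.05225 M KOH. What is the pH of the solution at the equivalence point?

n(HC3H5O3) = 0.05167 x 0.03712 = 0.001918 mol; V(KOH) at equivalence = 0.001918/0.05225 = 0.03671 L.
At equivalence all the acid is converted to C3H5O3-; total volume = 0.03712 + 0.03671 = 0.07383 L, so [C3H5O3-] = 0.001918/0.07383 = 0.02598 M.
Kb = Kw/Ka = 1.0e-14 / 1.4 x 10^-4 = 7.14e-11.
[OH^-] = sqrt(Kb x [C3H5O3-]) = sqrt(7.14e-11 x 0.02598) = 1.36e-6 M.
pOH = 5.87, so pH = 14.00 - 5.87 = 8.13.

8.13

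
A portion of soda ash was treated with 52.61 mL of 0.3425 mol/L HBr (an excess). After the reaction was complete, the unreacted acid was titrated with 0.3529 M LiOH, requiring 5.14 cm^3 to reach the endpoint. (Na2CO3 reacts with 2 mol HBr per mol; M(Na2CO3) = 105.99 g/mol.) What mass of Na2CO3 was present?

0.859 g

Total n(HBr) added = 0.3425 x 0.05261 = 0.01802 mol.
n(LiOH) used = 0.3529 x 0.005140 = 0.001814 mol, which equals the excess n(HBr).
So n(HBr) consumed by the sample = 0.01802 - 0.001814 = 0.01621 mol.
n(Na2CO3) = 0.01621 / 2 = 0.008103 mol.
mass = 0.008103 mol x 105.99 g/mol = 0.859 g.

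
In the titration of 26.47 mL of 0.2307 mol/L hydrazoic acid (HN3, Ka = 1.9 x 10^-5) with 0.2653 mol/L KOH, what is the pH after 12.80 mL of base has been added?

Initial n(HN3) = 0.2307 x 0.02647 = 0.006107 mol.
n(KOH) added = 0.2653 x 0.01280 = 0.003396 mol, converting that many moles of HN3 to N3-.
Remaining n(HN3) = 0.002711 mol; n(N3-) = 0.003396 mol.
By Henderson-Hasselbalch, pH = pKa + log([A^-]/[HA]) = 4.72 + log(0.003396/0.002711) = 4.72 + (+0.10) = 4.82.

4.82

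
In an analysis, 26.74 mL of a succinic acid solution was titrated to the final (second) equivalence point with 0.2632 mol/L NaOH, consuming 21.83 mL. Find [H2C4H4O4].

n(NaOH) = 0.2632 x 0.02183 = 0.005746 mol.
At the final (second) equivalence point, 2 mol OH^- react per mol H2C4H4O4, so n(H2C4H4O4) = 0.005746 / 2 = 0.002873 mol.
[H2C4H4O4] = 0.002873 / 0.02674 L = 0.107 M.

0.107 M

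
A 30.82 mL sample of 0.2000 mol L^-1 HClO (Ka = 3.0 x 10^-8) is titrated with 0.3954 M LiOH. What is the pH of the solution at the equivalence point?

n(HClO) = 0.2000 x 0.03082 = 0.006164 mol; V(LiOH) at equivalence = 0.006164/0.3954 = 0.01559 L.
At equivalence all the acid is converted to ClO-; total volume = 0.03082 + 0.01559 = 0.04641 L, so [ClO-] = 0.006164/0.04641 = 0.1328 M.
Kb = Kw/Ka = 1.0e-14 / 3.0 x 10^-8 = 3.33e-7.
[OH^-] = sqrt(Kb x [ClO-]) = sqrt(3.33e-7 x 0.1328) = 0.000210 M.
pOH = 3.68, so pH = 14.00 - 3.68 = 10.32.

10.32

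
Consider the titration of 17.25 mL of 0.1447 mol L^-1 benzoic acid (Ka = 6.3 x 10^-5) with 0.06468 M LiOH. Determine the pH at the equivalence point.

8.43

n(C6H5COOH) = 0.1447 x 0.01725 = 0.002496 mol; V(LiOH) at equivalence = 0.002496/0.06468 = 0.03859 L.
At equivalence all the acid is converted to C6H5COO-; total volume = 0.01725 + 0.03859 = 0.05584 L, so [C6H5COO-] = 0.002496/0.05584 = 0.04470 M.
Kb = Kw/Ka = 1.0e-14 / 6.3 x 10^-5 = 1.59e-10.
[OH^-] = sqrt(Kb x [C6H5COO-]) = sqrt(1.59e-10 x 0.04470) = 2.66e-6 M.
pOH = 5.57, so pH = 14.00 - 5.57 = 8.43.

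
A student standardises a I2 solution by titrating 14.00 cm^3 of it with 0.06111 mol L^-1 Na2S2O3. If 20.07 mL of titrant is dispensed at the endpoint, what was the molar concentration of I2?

n(Na2S2O3) = 0.06111 x 0.02007 = 0.001226 mol.
From the balanced equation, 2 mol Na2S2O3 reacts with 1 mol I2, so n(I2) = 0.001226 x 1/2 = 0.0006132 mol.
[I2] = 0.0006132 / 0.01400 L = 0.0438 M.

0.0438 M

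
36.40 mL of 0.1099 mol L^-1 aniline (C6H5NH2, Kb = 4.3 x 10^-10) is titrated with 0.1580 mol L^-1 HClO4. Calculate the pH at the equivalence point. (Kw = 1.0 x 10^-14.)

2.91

n(C6H5NH2) = 0.1099 x 0.03640 = 0.004000 mol; V(HClO4) at equivalence = 0.004000/0.1580 = 0.02532 L.
At equivalence the base is fully converted to C6H5NH3+; total volume = 0.06172 L, so [C6H5NH3+] = 0.004000/0.06172 = 0.06482 M.
Ka(C6H5NH3+) = Kw/Kb = 1.0e-14 / 4.3 x 10^-10 = 2.33e-5.
[H^+] = sqrt(Ka x [C6H5NH3+]) = sqrt(2.33e-5 x 0.06482) = 0.00123 M.
pH = -log(0.00123) = 2.91.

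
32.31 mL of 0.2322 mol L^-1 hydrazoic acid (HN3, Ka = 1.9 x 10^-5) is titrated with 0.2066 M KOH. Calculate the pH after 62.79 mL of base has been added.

n(acid) = 0.2322 x 0.03231 = 0.007502 mol; n(KOH) added = 0.2066 x 0.06279 = 0.01297 mol.
Base is in excess by 0.01297 - 0.007502 = 0.005470 mol in a total volume of 0.09510 L.
[OH^-] = 0.005470/0.09510 = 0.05752 M, so pOH = 1.24 and pH = 14.00 - 1.24 = 12.76.

12.76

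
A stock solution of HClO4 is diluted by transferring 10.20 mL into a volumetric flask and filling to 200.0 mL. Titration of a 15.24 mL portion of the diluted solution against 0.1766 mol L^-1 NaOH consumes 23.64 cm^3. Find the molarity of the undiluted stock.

n(NaOH) = 0.1766 x 0.02364 = 0.004175 mol.
n(HClO4) in the aliquot = 0.004175 mol.
[diluted HClO4] = 0.004175 / 0.01524 = 0.2739 M.
Dilution factor = 200.0/10.20 = 19.61, so [stock] = 0.2739 x 19.61 = 5.37 M.

5.37 M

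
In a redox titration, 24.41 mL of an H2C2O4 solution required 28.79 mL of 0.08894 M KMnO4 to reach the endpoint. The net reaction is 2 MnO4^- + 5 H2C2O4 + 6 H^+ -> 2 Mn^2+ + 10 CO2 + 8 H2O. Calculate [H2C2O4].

0.262 M

n(KMnO4) = 0.08894 x 0.02879 = 0.002561 mol.
From the balanced equation, 2 mol KMnO4 reacts with 5 mol H2C2O4, so n(H2C2O4) = 0.002561 x 5/2 = 0.006401 mol.
[H2C2O4] = 0.006401 / 0.02441 L = 0.262 M.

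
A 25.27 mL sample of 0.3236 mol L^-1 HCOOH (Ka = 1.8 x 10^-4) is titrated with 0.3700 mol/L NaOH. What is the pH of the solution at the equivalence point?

n(HCOOH) = 0.3236 x 0.02527 = 0.008177 mol; V(NaOH) at equivalence = 0.008177/0.3700 = 0.02210 L.
At equivalence all the acid is converted to HCOO-; total volume = 0.02527 + 0.02210 = 0.04737 L, so [HCOO-] = 0.008177/0.04737 = 0.1726 M.
Kb = Kw/Ka = 1.0e-14 / 1.8 x 10^-4 = 5.56e-11.
[OH^-] = sqrt(Kb x [HCOO-]) = sqrt(5.56e-11 x 0.1726) = 3.10e-6 M.
pOH = 5.51, so pH = 14.00 - 5.51 = 8.49.

8.49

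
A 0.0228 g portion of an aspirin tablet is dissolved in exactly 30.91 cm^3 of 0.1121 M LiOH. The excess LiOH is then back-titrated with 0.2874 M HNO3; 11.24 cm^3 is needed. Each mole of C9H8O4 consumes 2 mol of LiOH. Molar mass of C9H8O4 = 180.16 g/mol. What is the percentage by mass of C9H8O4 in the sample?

Total n(LiOH) added = 0.1121 x 0.03091 = 0.003465 mol.
n(HNO3) used = 0.2874 x 0.01124 = 0.003230 mol, which equals the excess n(LiOH).
So n(LiOH) consumed by the sample = 0.003465 - 0.003230 = 0.0002346 mol.
n(C9H8O4) = 0.0002346 / 2 = 0.0001173 mol.
mass C9H8O4 = 0.0001173 x 180.16 = 0.02114 g, so %C9H8O4 = 0.02114/0.0228 x 100 = 92.7%.

92.7%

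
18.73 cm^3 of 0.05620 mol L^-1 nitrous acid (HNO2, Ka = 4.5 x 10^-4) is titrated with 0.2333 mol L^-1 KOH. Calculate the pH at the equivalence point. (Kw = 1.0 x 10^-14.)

n(HNO2) = 0.05620 x 0.01873 = 0.001053 mol; V(KOH) at equivalence = 0.001053/0.2333 = 0.004512 L.
At equivalence all the acid is converted to NO2-; total volume = 0.01873 + 0.004512 = 0.02324 L, so [NO2-] = 0.001053/0.02324 = 0.04529 M.
Kb = Kw/Ka = 1.0e-14 / 4.5 x 10^-4 = 2.22e-11.
[OH^-] = sqrt(Kb x [NO2-]) = sqrt(2.22e-11 x 0.04529) = 1.00e-6 M.
pOH = 6.00, so pH = 14.00 - 6.00 = 8.00.

8.00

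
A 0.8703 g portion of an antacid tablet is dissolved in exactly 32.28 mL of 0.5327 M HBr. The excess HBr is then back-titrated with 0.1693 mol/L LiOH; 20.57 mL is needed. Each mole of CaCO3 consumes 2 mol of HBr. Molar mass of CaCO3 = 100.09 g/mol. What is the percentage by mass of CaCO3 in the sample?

78.9%

Total n(HBr) added = 0.5327 x 0.03228 = 0.01720 mol.
n(LiOH) used = 0.1693 x 0.02057 = 0.003483 mol, which equals the excess n(HBr).
So n(HBr) consumed by the sample = 0.01720 - 0.003483 = 0.01371 mol.
n(CaCO3) = 0.01371 / 2 = 0.006857 mol.
mass CaCO3 = 0.006857 x 100.09 = 0.6863 g, so %CaCO3 = 0.6863/0.8703 x 100 = 78.9%.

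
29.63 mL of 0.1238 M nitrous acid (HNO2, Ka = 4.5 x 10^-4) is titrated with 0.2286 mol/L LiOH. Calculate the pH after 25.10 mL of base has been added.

n(acid) = 0.1238 x 0.02963 = 0.003668 mol; n(LiOH) added = 0.2286 x 0.02510 = 0.005738 mol.
Base is in excess by 0.005738 - 0.003668 = 0.002070 mol in a total volume of 0.05473 L.
[OH^-] = 0.002070/0.05473 = 0.03782 M, so pOH = 1.42 and pH = 14.00 - 1.42 = 12.58.

12.58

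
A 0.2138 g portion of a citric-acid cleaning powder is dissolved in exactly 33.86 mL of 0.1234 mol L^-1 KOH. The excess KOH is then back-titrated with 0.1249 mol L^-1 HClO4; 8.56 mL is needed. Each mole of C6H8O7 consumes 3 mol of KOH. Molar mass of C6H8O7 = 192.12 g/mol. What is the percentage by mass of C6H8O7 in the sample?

Total n(KOH) added = 0.1234 x 0.03386 = 0.004178 mol.
n(HClO4) used = 0.1249 x 0.008560 = 0.001069 mol, which equals the excess n(KOH).
So n(KOH) consumed by the sample = 0.004178 - 0.001069 = 0.003109 mol.
n(C6H8O7) = 0.003109 / 3 = 0.001036 mol.
mass C6H8O7 = 0.001036 x 192.12 = 0.1991 g, so %C6H8O7 = 0.1991/0.2138 x 100 = 93.1%.

93.1%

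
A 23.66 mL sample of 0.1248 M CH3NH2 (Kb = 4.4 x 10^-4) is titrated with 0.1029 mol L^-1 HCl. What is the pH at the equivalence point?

n(CH3NH2) = 0.1248 x 0.02366 = 0.002953 mol; V(HCl) at equivalence = 0.002953/0.1029 = 0.02870 L.
At equivalence the base is fully converted to CH3NH3+; total volume = 0.05236 L, so [CH3NH3+] = 0.002953/0.05236 = 0.05640 M.
Ka(CH3NH3+) = Kw/Kb = 1.0e-14 / 4.4 x 10^-4 = 2.27e-11.
[H^+] = sqrt(Ka x [CH3NH3+]) = sqrt(2.27e-11 x 0.05640) = 1.13e-6 M.
pH = -log(1.13e-6) = 5.95.

5.95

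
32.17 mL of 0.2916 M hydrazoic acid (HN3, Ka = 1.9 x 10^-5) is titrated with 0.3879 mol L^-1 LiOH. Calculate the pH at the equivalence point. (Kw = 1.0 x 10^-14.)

n(HN3) = 0.2916 x 0.03217 = 0.009381 mol; V(LiOH) at equivalence = 0.009381/0.3879 = 0.02418 L.
At equivalence all the acid is converted to N3-; total volume = 0.03217 + 0.02418 = 0.05635 L, so [N3-] = 0.009381/0.05635 = 0.1665 M.
Kb = Kw/Ka = 1.0e-14 / 1.9 x 10^-5 = 5.26e-10.
[OH^-] = sqrt(Kb x [N3-]) = sqrt(5.26e-10 x 0.1665) = 9.36e-6 M.
pOH = 5.03, so pH = 14.00 - 5.03 = 8.97.

8.97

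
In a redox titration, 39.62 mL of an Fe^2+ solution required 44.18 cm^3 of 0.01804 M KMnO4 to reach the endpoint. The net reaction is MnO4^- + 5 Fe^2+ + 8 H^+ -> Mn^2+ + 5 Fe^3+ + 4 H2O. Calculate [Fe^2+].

0.101 M

n(KMnO4) = 0.01804 x 0.04418 = 0.0007970 mol.
From the balanced equation, 1 mol KMnO4 reacts with 5 mol Fe^2+, so n(Fe^2+) = 0.0007970 x 5/1 = 0.003985 mol.
[Fe^2+] = 0.003985 / 0.03962 L = 0.101 M.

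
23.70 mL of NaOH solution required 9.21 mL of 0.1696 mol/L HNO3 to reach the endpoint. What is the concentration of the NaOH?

n(HNO3) delivered = 0.1696 x 0.009210 = 0.001562 mol.
For a 1:1 reaction, n(NaOH) = 0.001562 mol.
[NaOH] = 0.001562 mol / 0.02370 L = 0.0659 M.

0.0659 M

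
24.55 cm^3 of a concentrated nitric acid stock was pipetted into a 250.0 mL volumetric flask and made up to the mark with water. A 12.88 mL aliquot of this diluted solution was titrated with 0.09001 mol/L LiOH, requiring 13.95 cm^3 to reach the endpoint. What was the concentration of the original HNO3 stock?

0.993 M

n(LiOH) = 0.09001 x 0.01395 = 0.001256 mol.
n(HNO3) in the aliquot = 0.001256 mol.
[diluted HNO3] = 0.001256 / 0.01288 = 0.09749 M.
Dilution factor = 250.0/24.55 = 10.18, so [stock] = 0.09749 x 10.18 = 0.993 M.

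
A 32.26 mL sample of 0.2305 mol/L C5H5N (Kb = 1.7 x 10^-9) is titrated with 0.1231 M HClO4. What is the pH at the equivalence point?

3.16

n(C5H5N) = 0.2305 x 0.03226 = 0.007436 mol; V(HClO4) at equivalence = 0.007436/0.1231 = 0.06041 L.
At equivalence the base is fully converted to C5H5NH+; total volume = 0.09267 L, so [C5H5NH+] = 0.007436/0.09267 = 0.08024 M.
Ka(C5H5NH+) = Kw/Kb = 1.0e-14 / 1.7 x 10^-9 = 5.88e-6.
[H^+] = sqrt(Ka x [C5H5NH+]) = sqrt(5.88e-6 x 0.08024) = 0.000687 M.
pH = -log(0.000687) = 3.16.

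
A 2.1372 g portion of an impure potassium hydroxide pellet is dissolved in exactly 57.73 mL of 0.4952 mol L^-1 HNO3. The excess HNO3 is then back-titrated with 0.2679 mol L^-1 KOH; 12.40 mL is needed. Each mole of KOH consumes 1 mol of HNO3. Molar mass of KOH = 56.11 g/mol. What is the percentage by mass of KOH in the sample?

66.3%

Total n(HNO3) added = 0.4952 x 0.05773 = 0.02859 mol.
n(KOH) used = 0.2679 x 0.01240 = 0.003322 mol, which equals the excess n(HNO3).
So n(HNO3) consumed by the sample = 0.02859 - 0.003322 = 0.02527 mol.
n(KOH) = 0.02527 / 1 = 0.02527 mol.
mass KOH = 0.02527 x 56.11 = 1.418 g, so %KOH = 1.418/2.1372 x 100 = 66.3%.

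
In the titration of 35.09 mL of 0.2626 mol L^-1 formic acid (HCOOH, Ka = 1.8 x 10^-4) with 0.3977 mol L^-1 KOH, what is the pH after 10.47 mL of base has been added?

3.66

Initial n(HCOOH) = 0.2626 x 0.03509 = 0.009215 mol.
n(KOH) added = 0.3977 x 0.01047 = 0.004164 mol, converting that many moles of HCOOH to HCOO-.
Remaining n(HCOOH) = 0.005051 mol; n(HCOO-) = 0.004164 mol.
By Henderson-Hasselbalch, pH = pKa + log([A^-]/[HA]) = 3.74 + log(0.004164/0.005051) = 3.74 + (-0.08) = 3.66.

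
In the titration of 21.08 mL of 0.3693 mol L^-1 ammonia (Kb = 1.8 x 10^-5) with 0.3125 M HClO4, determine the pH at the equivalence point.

n(NH3) = 0.3693 x 0.02108 = 0.007785 mol; V(HClO4) at equivalence = 0.007785/0.3125 = 0.02491 L.
At equivalence the base is fully converted to NH4+; total volume = 0.04599 L, so [NH4+] = 0.007785/0.04599 = 0.1693 M.
Ka(NH4+) = Kw/Kb = 1.0e-14 / 1.8 x 10^-5 = 5.56e-10.
[H^+] = sqrt(Ka x [NH4+]) = sqrt(5.56e-10 x 0.1693) = 9.70e-6 M.
pH = -log(9.70e-6) = 5.01.

5.01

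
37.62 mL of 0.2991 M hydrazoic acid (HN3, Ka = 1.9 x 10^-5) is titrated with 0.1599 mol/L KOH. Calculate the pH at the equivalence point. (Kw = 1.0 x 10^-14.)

n(HN3) = 0.2991 x 0.03762 = 0.01125 mol; V(KOH) at equivalence = 0.01125/0.1599 = 0.07037 L.
At equivalence all the acid is converted to N3-; total volume = 0.03762 + 0.07037 = 0.1080 L, so [N3-] = 0.01125/0.1080 = 0.1042 M.
Kb = Kw/Ka = 1.0e-14 / 1.9 x 10^-5 = 5.26e-10.
[OH^-] = sqrt(Kb x [N3-]) = sqrt(5.26e-10 x 0.1042) = 7.41e-6 M.
pOH = 5.13, so pH = 14.00 - 5.13 = 8.87.

8.87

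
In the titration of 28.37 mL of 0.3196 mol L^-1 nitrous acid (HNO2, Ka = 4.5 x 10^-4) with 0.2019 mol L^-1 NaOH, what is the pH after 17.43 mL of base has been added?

Initial n(HNO2) = 0.3196 x 0.02837 = 0.009067 mol.
n(NaOH) added = 0.2019 x 0.01743 = 0.003519 mol, converting that many moles of HNO2 to NO2-.
Remaining n(HNO2) = 0.005548 mol; n(NO2-) = 0.003519 mol.
By Henderson-Hasselbalch, pH = pKa + log([A^-]/[HA]) = 3.35 + log(0.003519/0.005548) = 3.35 + (-0.20) = 3.15.

3.15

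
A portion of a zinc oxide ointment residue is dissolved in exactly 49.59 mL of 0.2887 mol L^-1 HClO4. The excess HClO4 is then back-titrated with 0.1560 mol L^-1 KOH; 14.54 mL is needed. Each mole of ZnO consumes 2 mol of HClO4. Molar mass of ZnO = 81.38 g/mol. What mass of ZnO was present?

Total n(HClO4) added = 0.2887 x 0.04959 = 0.01432 mol.
n(KOH) used = 0.1560 x 0.01454 = 0.002268 mol, which equals the excess n(HClO4).
So n(HClO4) consumed by the sample = 0.01432 - 0.002268 = 0.01205 mol.
n(ZnO) = 0.01205 / 2 = 0.006024 mol.
mass = 0.006024 mol x 81.38 g/mol = 0.490 g.

0.490 g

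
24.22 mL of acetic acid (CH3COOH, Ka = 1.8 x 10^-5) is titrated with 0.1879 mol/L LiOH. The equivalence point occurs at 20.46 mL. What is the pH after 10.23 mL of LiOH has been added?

10.23 mL is exactly half the equivalence volume (20.46/2), i.e. the half-equivalence point.
There, n(HA) = n(A^-), so pH = pKa = -log(1.8 x 10^-5) = 4.74.

4.74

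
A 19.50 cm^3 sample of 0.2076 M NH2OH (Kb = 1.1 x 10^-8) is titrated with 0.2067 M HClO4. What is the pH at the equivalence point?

n(NH2OH) = 0.2076 x 0.01950 = 0.004048 mol; V(HClO4) at equivalence = 0.004048/0.2067 = 0.01958 L.
At equivalence the base is fully converted to NH3OH+; total volume = 0.03908 L, so [NH3OH+] = 0.004048/0.03908 = 0.1036 M.
Ka(NH3OH+) = Kw/Kb = 1.0e-14 / 1.1 x 10^-8 = 9.09e-7.
[H^+] = sqrt(Ka x [NH3OH+]) = sqrt(9.09e-7 x 0.1036) = 0.000307 M.
pH = -log(0.000307) = 3.51.

3.51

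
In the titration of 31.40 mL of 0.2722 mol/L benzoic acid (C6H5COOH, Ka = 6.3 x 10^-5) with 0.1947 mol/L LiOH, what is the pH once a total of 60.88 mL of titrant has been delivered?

12.55

n(acid) = 0.2722 x 0.03140 = 0.008547 mol; n(LiOH) added = 0.1947 x 0.06088 = 0.01185 mol.
Base is in excess by 0.01185 - 0.008547 = 0.003306 mol in a total volume of 0.09228 L.
[OH^-] = 0.003306/0.09228 = 0.03583 M, so pOH = 1.45 and pH = 14.00 - 1.45 = 12.55.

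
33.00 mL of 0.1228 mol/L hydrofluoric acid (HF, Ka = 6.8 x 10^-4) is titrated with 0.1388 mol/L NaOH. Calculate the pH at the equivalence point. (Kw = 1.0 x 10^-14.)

n(HF) = 0.1228 x 0.03300 = 0.004052 mol; V(NaOH) at equivalence = 0.004052/0.1388 = 0.02920 L.
At equivalence all the acid is converted to F-; total volume = 0.03300 + 0.02920 = 0.06220 L, so [F-] = 0.004052/0.06220 = 0.06516 M.
Kb = Kw/Ka = 1.0e-14 / 6.8 x 10^-4 = 1.47e-11.
[OH^-] = sqrt(Kb x [F-]) = sqrt(1.47e-11 x 0.06516) = 9.79e-7 M.
pOH = 6.01, so pH = 14.00 - 6.01 = 7.99.

7.99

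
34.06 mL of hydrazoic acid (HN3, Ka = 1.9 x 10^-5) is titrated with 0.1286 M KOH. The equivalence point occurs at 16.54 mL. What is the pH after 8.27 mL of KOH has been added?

4.72

8.27 mL is exactly half the equivalence volume (16.54/2), i.e. the half-equivalence point.
There, n(HA) = n(A^-), so pH = pKa = -log(1.9 x 10^-5) = 4.72.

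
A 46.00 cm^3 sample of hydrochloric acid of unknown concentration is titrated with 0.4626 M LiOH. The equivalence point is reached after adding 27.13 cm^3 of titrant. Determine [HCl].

n(LiOH) delivered = 0.4626 x 0.02713 = 0.01255 mol.
For a 1:1 reaction, n(HCl) = 0.01255 mol.
[HCl] = 0.01255 mol / 0.04600 L = 0.273 M.

0.273 M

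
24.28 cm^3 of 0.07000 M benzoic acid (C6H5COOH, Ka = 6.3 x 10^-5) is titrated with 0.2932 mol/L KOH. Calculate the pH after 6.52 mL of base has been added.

11.84

n(acid) = 0.07000 x 0.02428 = 0.001700 mol; n(KOH) added = 0.2932 x 0.006520 = 0.001912 mol.
Base is in excess by 0.001912 - 0.001700 = 0.0002121 mol in a total volume of 0.03080 L.
[OH^-] = 0.0002121/0.03080 = 0.006885 M, so pOH = 2.16 and pH = 14.00 - 2.16 = 11.84.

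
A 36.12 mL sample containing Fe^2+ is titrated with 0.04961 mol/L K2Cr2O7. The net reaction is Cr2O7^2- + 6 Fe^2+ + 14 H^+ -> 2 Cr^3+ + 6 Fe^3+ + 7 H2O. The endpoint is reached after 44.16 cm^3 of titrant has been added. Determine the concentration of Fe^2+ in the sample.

0.364 M

n(K2Cr2O7) = 0.04961 x 0.04416 = 0.002191 mol.
From the balanced equation, 1 mol K2Cr2O7 reacts with 6 mol Fe^2+, so n(Fe^2+) = 0.002191 x 6/1 = 0.01314 mol.
[Fe^2+] = 0.01314 / 0.03612 L = 0.364 M.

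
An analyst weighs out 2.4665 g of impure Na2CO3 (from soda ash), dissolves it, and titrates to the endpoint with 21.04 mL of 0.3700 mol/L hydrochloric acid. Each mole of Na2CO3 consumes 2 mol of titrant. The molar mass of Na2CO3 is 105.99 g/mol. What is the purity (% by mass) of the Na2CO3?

n(HCl) = 0.3700 x 0.02104 = 0.007785 mol.
n(Na2CO3) = 0.007785 / 2 = 0.003892 mol.
mass of Na2CO3 = 0.003892 x 105.99 = 0.4126 g.
% purity = 0.4126 / 2.4665 x 100 = 16.7%.

16.7%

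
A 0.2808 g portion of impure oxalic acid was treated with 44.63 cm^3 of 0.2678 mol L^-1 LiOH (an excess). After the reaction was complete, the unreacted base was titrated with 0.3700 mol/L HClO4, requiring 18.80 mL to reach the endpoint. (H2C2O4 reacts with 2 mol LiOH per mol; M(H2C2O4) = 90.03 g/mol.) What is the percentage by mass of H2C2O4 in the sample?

Total n(LiOH) added = 0.2678 x 0.04463 = 0.01195 mol.
n(HClO4) used = 0.3700 x 0.01880 = 0.006956 mol, which equals the excess n(LiOH).
So n(LiOH) consumed by the sample = 0.01195 - 0.006956 = 0.004996 mol.
n(H2C2O4) = 0.004996 / 2 = 0.002498 mol.
mass H2C2O4 = 0.002498 x 90.03 = 0.2249 g, so %H2C2O4 = 0.2249/0.2808 x 100 = 80.1%.

80.1%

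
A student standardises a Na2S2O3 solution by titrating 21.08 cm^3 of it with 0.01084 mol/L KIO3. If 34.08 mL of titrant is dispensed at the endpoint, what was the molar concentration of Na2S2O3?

n(KIO3) = 0.01084 x 0.03408 = 0.0003694 mol.
From the balanced equation, 1 mol KIO3 reacts with 6 mol Na2S2O3, so n(Na2S2O3) = 0.0003694 x 6/1 = 0.002217 mol.
[Na2S2O3] = 0.002217 / 0.02108 L = 0.105 M.

0.105 M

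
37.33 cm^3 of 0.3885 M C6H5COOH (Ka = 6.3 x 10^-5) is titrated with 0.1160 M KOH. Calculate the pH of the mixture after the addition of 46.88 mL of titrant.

3.98

Initial n(C6H5COOH) = 0.3885 x 0.03733 = 0.01450 mol.
n(KOH) added = 0.1160 x 0.04688 = 0.005438 mol, converting that many moles of C6H5COOH to C6H5COO-.
Remaining n(C6H5COOH) = 0.009065 mol; n(C6H5COO-) = 0.005438 mol.
By Henderson-Hasselbalch, pH = pKa + log([A^-]/[HA]) = 4.20 + log(0.005438/0.009065) = 4.20 + (-0.22) = 3.98.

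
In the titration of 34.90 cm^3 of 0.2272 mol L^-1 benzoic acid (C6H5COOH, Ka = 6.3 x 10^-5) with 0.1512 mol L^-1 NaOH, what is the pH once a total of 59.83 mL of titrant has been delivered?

12.07

n(acid) = 0.2272 x 0.03490 = 0.007929 mol; n(NaOH) added = 0.1512 x 0.05983 = 0.009046 mol.
Base is in excess by 0.009046 - 0.007929 = 0.001117 mol in a total volume of 0.09473 L.
[OH^-] = 0.001117/0.09473 = 0.01179 M, so pOH = 1.93 and pH = 14.00 - 1.93 = 12.07.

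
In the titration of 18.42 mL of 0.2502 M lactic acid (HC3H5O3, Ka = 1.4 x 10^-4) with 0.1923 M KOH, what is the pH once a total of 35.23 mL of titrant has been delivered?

12.61

n(acid) = 0.2502 x 0.01842 = 0.004609 mol; n(KOH) added = 0.1923 x 0.03523 = 0.006775 mol.
Base is in excess by 0.006775 - 0.004609 = 0.002166 mol in a total volume of 0.05365 L.
[OH^-] = 0.002166/0.05365 = 0.04037 M, so pOH = 1.39 and pH = 14.00 - 1.39 = 12.61.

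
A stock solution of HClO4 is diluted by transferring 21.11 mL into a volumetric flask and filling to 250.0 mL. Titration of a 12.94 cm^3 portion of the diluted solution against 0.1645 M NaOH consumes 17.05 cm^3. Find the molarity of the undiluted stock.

2.57 M

n(NaOH) = 0.1645 x 0.01705 = 0.002805 mol.
n(HClO4) in the aliquot = 0.002805 mol.
[diluted HClO4] = 0.002805 / 0.01294 = 0.2167 M.
Dilution factor = 250.0/21.11 = 11.84, so [stock] = 0.2167 x 11.84 = 2.57 M.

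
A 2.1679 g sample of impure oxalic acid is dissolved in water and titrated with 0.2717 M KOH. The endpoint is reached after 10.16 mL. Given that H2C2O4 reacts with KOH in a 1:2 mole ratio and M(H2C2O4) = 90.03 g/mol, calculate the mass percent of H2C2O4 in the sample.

5.73%

n(KOH) = 0.2717 x 0.01016 = 0.002760 mol.
n(H2C2O4) = 0.002760 / 2 = 0.001380 mol.
mass of H2C2O4 = 0.001380 x 90.03 = 0.1243 g.
% purity = 0.1243 / 2.1679 x 100 = 5.73%.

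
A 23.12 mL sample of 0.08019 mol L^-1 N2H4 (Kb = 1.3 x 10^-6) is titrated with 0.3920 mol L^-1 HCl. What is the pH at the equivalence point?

4.65

n(N2H4) = 0.08019 x 0.02312 = 0.001854 mol; V(HCl) at equivalence = 0.001854/0.3920 = 0.004730 L.
At equivalence the base is fully converted to N2H5+; total volume = 0.02785 L, so [N2H5+] = 0.001854/0.02785 = 0.06657 M.
Ka(N2H5+) = Kw/Kb = 1.0e-14 / 1.3 x 10^-6 = 7.69e-9.
[H^+] = sqrt(Ka x [N2H5+]) = sqrt(7.69e-9 x 0.06657) = 2.26e-5 M.
pH = -log(2.26e-5) = 4.65.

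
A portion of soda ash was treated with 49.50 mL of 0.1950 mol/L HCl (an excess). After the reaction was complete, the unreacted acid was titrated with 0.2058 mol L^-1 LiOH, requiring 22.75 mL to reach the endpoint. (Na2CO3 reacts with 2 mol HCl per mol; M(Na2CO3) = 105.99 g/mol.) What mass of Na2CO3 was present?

Total n(HCl) added = 0.1950 x 0.04950 = 0.009652 mol.
n(LiOH) used = 0.2058 x 0.02275 = 0.004682 mol, which equals the excess n(HCl).
So n(HCl) consumed by the sample = 0.009652 - 0.004682 = 0.004971 mol.
n(Na2CO3) = 0.004971 / 2 = 0.002485 mol.
mass = 0.002485 mol x 105.99 g/mol = 0.263 g.

0.263 g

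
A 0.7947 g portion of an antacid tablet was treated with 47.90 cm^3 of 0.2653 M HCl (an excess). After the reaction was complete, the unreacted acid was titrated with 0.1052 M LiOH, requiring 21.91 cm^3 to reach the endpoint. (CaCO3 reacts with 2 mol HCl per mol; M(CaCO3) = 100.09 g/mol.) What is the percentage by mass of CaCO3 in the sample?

Total n(HCl) added = 0.2653 x 0.04790 = 0.01271 mol.
n(LiOH) used = 0.1052 x 0.02191 = 0.002305 mol, which equals the excess n(HCl).
So n(HCl) consumed by the sample = 0.01271 - 0.002305 = 0.01040 mol.
n(CaCO3) = 0.01040 / 2 = 0.005201 mol.
mass CaCO3 = 0.005201 x 100.09 = 0.5206 g, so %CaCO3 = 0.5206/0.7947 x 100 = 65.5%.

65.5%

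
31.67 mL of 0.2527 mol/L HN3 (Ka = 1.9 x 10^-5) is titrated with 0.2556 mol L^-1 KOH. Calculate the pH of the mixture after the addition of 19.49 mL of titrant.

4.94

Initial n(HN3) = 0.2527 x 0.03167 = 0.008003 mol.
n(KOH) added = 0.2556 x 0.01949 = 0.004982 mol, converting that many moles of HN3 to N3-.
Remaining n(HN3) = 0.003021 mol; n(N3-) = 0.004982 mol.
By Henderson-Hasselbalch, pH = pKa + log([A^-]/[HA]) = 4.72 + log(0.004982/0.003021) = 4.72 + (+0.22) = 4.94.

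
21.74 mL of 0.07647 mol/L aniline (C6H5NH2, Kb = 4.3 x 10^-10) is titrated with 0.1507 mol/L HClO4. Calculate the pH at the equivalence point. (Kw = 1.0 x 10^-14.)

2.96

n(C6H5NH2) = 0.07647 x 0.02174 = 0.001662 mol; V(HClO4) at equivalence = 0.001662/0.1507 = 0.01103 L.
At equivalence the base is fully converted to C6H5NH3+; total volume = 0.03277 L, so [C6H5NH3+] = 0.001662/0.03277 = 0.05073 M.
Ka(C6H5NH3+) = Kw/Kb = 1.0e-14 / 4.3 x 10^-10 = 2.33e-5.
[H^+] = sqrt(Ka x [C6H5NH3+]) = sqrt(2.33e-5 x 0.05073) = 0.00109 M.
pH = -log(0.00109) = 2.96.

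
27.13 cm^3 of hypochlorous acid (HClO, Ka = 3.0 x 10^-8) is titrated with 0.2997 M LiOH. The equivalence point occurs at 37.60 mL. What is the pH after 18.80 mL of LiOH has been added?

7.52

18.80 mL is exactly half the equivalence volume (37.60/2), i.e. the half-equivalence point.
There, n(HA) = n(A^-), so pH = pKa = -log(3.0 x 10^-8) = 7.52.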